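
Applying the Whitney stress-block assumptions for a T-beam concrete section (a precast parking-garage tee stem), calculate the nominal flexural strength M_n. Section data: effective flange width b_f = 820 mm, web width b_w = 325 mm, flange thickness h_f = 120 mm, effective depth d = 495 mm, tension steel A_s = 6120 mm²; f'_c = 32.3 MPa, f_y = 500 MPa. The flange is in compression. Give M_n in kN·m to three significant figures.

M_n ≈ 1300 kN·m

Tension: T = A_s f_y = 6120 × 500 = 3060000 N.
Try a within the flange: a = T/(0.85 f'_c b_f) = 3060000/(0.85 × 32.3 × 820) = 135.92 mm.
a = 135.92 > h_f = 120 mm: the block extends into the web. Split into flange-overhang and web parts.
C_f = 0.85 f'_c (b_f − b_w) h_f = 0.85 × 32.3 × (820 − 325) × 120 = 1630827 N.
Remaining web compression depth: a_w = (T − C_f)/(0.85 f'_c b_w) = (3060000 − 1630827)/(0.85 × 32.3 × 325) = 160.17 mm.
M_n = C_f(d − h_f/2) + (T − C_f)(d − a_w/2) = 1630827 × (495 − 60) + 1429173 × (495 − 80.085) = 709.41 + 592.99 = 1302.40 × 10⁶ N·mm.
M_n = 1302.40 kN·m.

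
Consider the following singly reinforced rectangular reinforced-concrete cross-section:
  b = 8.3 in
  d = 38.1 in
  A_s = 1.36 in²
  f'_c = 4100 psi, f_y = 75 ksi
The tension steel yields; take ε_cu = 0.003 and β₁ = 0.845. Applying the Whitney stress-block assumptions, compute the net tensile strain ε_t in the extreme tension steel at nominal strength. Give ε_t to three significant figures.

ε_t ≈ 0.0244

a = A_s f_y/(0.85 f'_c b) = 3.526 in.
β₁ = 0.845, so c = a/β₁ = 3.526/0.845 = 4.173 in.
From the linear strain diagram with ε_cu = 0.003: ε_t = 0.003 (d − c)/c = 0.003 × (38.1 − 4.173)/4.173 = 0.0244.
Since ε_t ≥ 0.005, the section is tension-controlled.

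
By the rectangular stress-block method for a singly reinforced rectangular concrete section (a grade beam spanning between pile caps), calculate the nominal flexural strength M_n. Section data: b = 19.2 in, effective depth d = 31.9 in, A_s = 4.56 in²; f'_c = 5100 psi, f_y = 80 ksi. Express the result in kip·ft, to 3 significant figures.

T = A_s f_y = 4.56 × 80 = 364.8 kips.
a = T/(0.85 f'_c b) = 364.8/(0.85 × 5.1 × 19.2) = 4.383 in.
M_n = T(d − a/2) = 364.8 × (31.9 − 2.1915) = 10837.7 kip·in = 10837.7/12 = 903.14 kip·ft.

M_n ≈ 903 kip·ft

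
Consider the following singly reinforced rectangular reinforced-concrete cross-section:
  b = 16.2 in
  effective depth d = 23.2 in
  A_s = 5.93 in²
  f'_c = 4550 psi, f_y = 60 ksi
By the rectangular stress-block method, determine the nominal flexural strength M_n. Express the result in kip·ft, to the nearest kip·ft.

T = A_s f_y = 5.93 × 60 = 355.8 kips.
a = T/(0.85 f'_c b) = 355.8/(0.85 × 4.55 × 16.2) = 5.679 in.
M_n = T(d − a/2) = 355.8 × (23.2 − 2.8395) = 7244.3 kip·in = 7244.3/12 = 603.69 kip·ft.

M_n ≈ 604 kip·ft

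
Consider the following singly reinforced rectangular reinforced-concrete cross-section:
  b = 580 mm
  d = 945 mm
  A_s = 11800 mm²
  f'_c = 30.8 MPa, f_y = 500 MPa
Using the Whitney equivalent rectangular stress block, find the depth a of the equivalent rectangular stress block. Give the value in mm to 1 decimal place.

a ≈ 388.6 mm

T = A_s f_y = 11800 × 500 = 5900000 N = 5900 kN.
Setting C = 0.85 f'_c a b equal to T: a = 5900000/(0.85 × 30.8 × 580) = 388.6 mm.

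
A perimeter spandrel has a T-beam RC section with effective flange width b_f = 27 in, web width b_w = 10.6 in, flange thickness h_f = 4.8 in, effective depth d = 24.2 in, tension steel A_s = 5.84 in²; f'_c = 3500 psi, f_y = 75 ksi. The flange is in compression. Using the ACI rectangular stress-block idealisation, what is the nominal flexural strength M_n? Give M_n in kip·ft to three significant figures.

M_n ≈ 782 kip·ft

Tension: T = A_s f_y = 5.84 × 75 = 438 kips.
Try a within the flange: a = T/(0.85 f'_c b_f) = 438/(0.85 × 3.5 × 27) = 5.453 in.
a = 5.453 > h_f = 4.8 in: the block extends into the web. Split into flange-overhang and web parts.
C_f = 0.85 f'_c (b_f − b_w) h_f = 0.85 × 3.5 × (27 − 10.6) × 4.8 = 234.2 kips.
Remaining web compression depth: a_w = (T − C_f)/(0.85 f'_c b_w) = (438 − 234.2)/(0.85 × 3.5 × 10.6) = 6.463 in.
M_n = C_f(d − h_f/2) + (T − C_f)(d − a_w/2) = 234.2 × (24.2 − 2.4) + 203.8 × (24.2 − 3.2315) = 5105.6 + 4273.4 = 9379.0 kip·in.
M_n = 9379.0/12 = 781.58 kip·ft.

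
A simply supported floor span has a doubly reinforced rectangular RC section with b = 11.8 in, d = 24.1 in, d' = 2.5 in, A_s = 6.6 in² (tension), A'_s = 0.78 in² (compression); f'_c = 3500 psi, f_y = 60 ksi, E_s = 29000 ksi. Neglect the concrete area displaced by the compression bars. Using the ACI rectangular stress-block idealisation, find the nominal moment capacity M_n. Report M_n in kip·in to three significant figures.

Assume both steels yield.
a = (A_s − A'_s) f_y/(0.85 f'_c b) = (6.6 − 0.78) × 60/(0.85 × 3.5 × 11.8) = 9.947 in.
c = a/β₁ = 9.947/0.85 = 11.702 in; ε'_s = 0.003(c − d')/c = 0.0024 ≥ ε_y = 0.0021, so the compression steel yields.
M_n = (A_s − A'_s) f_y (d − a/2) + A'_s f_y (d − d') = 349.2 × (24.1 − 4.9735) + 46.8 × (24.1 − 2.5) = 6679.0 + 1010.9 = 7689.9 kip·in.

M_n ≈ 7690 kip·in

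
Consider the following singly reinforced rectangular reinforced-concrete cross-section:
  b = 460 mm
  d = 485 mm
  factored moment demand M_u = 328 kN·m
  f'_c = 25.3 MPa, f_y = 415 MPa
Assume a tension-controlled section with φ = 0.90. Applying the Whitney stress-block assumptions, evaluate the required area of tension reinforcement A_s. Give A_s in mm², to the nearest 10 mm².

A_s ≈ 1980 mm²

M_n = M_u/φ = 328/0.90 = 364.444 kN·m.
With M_n = 0.85 f'_c a b (d − a/2), solve the quadratic for a:
a = d − √(d² − 2M_n/(0.85 f'_c b)) = 485 − √(485² − 2 × 364.444×10⁶/(0.85 × 25.3 × 460)) = 83.08 mm.
A_s = 0.85 f'_c a b / f_y = 0.85 × 25.3 × 83.08 × 460 / 415 = 1980.4 mm².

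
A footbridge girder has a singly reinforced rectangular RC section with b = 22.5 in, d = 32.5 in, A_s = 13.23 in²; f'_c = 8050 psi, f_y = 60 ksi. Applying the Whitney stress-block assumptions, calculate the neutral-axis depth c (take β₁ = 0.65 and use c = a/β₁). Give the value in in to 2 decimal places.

c ≈ 7.93 in

T = A_s f_y = 13.23 × 60 = 793.8 kips.
a = T/(0.85 f'_c b) = 793.8/(0.85 × 8.05 × 22.5) = 5.1560 in.
With β₁ = 0.65, c = a/β₁ = 5.1560/0.65 = 7.93 in.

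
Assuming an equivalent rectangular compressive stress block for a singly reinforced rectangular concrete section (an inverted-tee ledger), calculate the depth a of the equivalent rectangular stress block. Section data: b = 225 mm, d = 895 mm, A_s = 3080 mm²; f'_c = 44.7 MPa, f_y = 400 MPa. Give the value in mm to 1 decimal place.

T = A_s f_y = 3080 × 400 = 1232000 N = 1232 kN.
Setting C = 0.85 f'_c a b equal to T: a = 1232000/(0.85 × 44.7 × 225) = 144.1 mm.

a ≈ 144.1 mm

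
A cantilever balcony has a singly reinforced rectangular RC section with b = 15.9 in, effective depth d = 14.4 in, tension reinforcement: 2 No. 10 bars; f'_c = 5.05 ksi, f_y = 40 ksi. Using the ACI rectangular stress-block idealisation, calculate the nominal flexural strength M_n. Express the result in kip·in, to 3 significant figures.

A_s = 2 × 1.27 = 2.54 in².
T = A_s f_y = 2.54 × 40 = 101.6 kips.
a = T/(0.85 f'_c b) = 101.6/(0.85 × 5.05 × 15.9) = 1.489 in.
M_n = T(d − a/2) = 101.6 × (14.4 − 0.7445) = 1387.4 kip·in.

M_n ≈ 1390 kip·in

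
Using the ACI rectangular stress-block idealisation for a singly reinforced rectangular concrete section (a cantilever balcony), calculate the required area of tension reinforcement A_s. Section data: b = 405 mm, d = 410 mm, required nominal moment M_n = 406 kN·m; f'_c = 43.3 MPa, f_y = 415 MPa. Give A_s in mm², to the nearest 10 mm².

With M_n = 0.85 f'_c a b (d − a/2), solve the quadratic for a:
a = d − √(d² − 2M_n/(0.85 f'_c b)) = 410 − √(410² − 2 × 406×10⁶/(0.85 × 43.3 × 405)) = 72.92 mm.
A_s = 0.85 f'_c a b / f_y = 0.85 × 43.3 × 72.92 × 405 / 415 = 2619.2 mm².

A_s ≈ 2620 mm²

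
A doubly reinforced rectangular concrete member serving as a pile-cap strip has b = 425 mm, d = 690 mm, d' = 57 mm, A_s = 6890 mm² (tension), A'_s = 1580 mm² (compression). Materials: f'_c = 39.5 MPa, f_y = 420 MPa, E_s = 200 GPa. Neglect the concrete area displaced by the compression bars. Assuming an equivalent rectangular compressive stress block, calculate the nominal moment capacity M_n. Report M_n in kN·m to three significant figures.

Assume both tension and compression steel yield.
Net tension couple steel: A_s − A'_s = 5310 mm².
a = (A_s − A'_s) f_y / (0.85 f'_c b) = 2230200/(0.85 × 39.5 × 425) = 156.29 mm.
c = a/β₁ = 156.29/0.768 = 203.50 mm; ε'_s = 0.003(c − d')/c = 0.0022 ≥ f_y/E_s = 0.0021, so compression steel does yield.
M_n = (A_s − A'_s) f_y (d − a/2) + A'_s f_y (d − d') = [2230200 × (690 − 78.145) + 663600 × (690 − 57)] × 10⁻⁶ = 1364.56 + 420.06 = 1784.62 kN·m.

M_n ≈ 1780 kN·m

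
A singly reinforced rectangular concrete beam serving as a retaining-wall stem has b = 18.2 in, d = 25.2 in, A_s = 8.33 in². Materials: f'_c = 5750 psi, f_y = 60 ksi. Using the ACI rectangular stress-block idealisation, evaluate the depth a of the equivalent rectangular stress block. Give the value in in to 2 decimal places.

T = A_s f_y = 8.33 × 60 = 499.8 kips.
a = T/(0.85 f'_c b) = 499.8/(0.85 × 5.75 × 18.2) = 5.62 in.

a ≈ 5.62 in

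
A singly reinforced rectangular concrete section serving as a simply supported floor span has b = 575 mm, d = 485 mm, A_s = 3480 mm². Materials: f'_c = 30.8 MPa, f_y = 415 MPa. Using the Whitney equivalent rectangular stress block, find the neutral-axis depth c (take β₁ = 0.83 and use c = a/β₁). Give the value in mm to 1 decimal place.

T = A_s f_y = 3480 × 415 = 1444200 N = 1444.2 kN.
Setting C = 0.85 f'_c a b equal to T: a = 1444200/(0.85 × 30.8 × 575) = 95.938 mm.
With β₁ = 0.83, c = a/β₁ = 95.938/0.83 = 115.6 mm.

c ≈ 115.6 mm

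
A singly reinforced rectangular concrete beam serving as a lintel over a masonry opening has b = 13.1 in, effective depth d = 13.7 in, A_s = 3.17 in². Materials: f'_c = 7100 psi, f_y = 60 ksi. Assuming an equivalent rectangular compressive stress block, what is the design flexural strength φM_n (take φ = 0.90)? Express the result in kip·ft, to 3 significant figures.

T = A_s f_y = 3.17 × 60 = 190.2 kips.
a = T/(0.85 f'_c b) = 190.2/(0.85 × 7.1 × 13.1) = 2.406 in.
M_n = T(d − a/2) = 190.2 × (13.7 − 1.203) = 2376.9 kip·in = 2376.9/12 = 198.08 kip·ft.
φM_n = 0.90 × 198.08 = 178.27 kip·ft.

φM_n ≈ 178 kip·ft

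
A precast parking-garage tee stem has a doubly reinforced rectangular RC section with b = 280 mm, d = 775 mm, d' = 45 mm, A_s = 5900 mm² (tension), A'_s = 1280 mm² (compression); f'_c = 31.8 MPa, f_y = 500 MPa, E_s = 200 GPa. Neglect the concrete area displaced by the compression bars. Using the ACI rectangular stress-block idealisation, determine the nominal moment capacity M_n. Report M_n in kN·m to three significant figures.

Assume both tension and compression steel yield.
Net tension couple steel: A_s − A'_s = 4620 mm².
a = (A_s − A'_s) f_y / (0.85 f'_c b) = 2310000/(0.85 × 31.8 × 280) = 305.22 mm.
c = a/β₁ = 305.22/0.823 = 370.86 mm; ε'_s = 0.003(c − d')/c = 0.0026 ≥ f_y/E_s = 0.0025, so compression steel does yield.
M_n = (A_s − A'_s) f_y (d − a/2) + A'_s f_y (d − d') = [2310000 × (775 − 152.61) + 640000 × (775 − 45)] × 10⁻⁶ = 1437.72 + 467.20 = 1904.92 kN·m.

M_n ≈ 1900 kN·m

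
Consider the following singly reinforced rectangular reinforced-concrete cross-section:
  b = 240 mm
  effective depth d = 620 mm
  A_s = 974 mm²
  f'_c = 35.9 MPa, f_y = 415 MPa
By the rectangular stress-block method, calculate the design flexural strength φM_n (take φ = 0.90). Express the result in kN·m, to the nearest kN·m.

T = A_s f_y = 974 × 415 = 404210 N = 404.21 kN.
From C = T: a = T/(0.85 f'_c b) = 404210/(0.85 × 35.9 × 240) = 55.19 mm.
M_n = T(d − a/2) = 404.21 kN × (620 − 27.595) mm = 239.46 kN·m.
φM_n = 0.90 × 239.46 = 215.51 kN·m.

φM_n ≈ 216 kN·m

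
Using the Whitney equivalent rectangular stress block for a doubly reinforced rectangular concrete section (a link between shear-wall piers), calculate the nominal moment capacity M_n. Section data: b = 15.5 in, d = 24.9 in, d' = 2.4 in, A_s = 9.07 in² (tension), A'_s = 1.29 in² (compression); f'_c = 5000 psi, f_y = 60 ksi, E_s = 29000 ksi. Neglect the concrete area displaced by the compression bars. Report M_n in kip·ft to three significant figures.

M_n ≈ 976 kip·ft

Assume both steels yield.
a = (A_s − A'_s) f_y/(0.85 f'_c b) = (9.07 − 1.29) × 60/(0.85 × 5 × 15.5) = 7.086 in.
c = a/β₁ = 7.086/0.8 = 8.858 in; ε'_s = 0.003(c − d')/c = 0.0022 ≥ ε_y = 0.0021, so the compression steel yields.
M_n = (A_s − A'_s) f_y (d − a/2) + A'_s f_y (d − d') = 466.8 × (24.9 − 3.543) + 77.4 × (24.9 − 2.4) = 9969.4 + 1741.5 = 11710.9 kip·in = 11710.9/12 = 975.91 kip·ft.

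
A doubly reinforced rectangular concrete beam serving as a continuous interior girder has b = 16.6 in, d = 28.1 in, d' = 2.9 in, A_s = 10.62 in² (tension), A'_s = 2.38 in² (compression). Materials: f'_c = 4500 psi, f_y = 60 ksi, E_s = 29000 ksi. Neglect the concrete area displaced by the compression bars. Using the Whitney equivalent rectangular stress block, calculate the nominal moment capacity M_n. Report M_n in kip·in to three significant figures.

M_n ≈ 15600 kip·in

Assume both steels yield.
a = (A_s − A'_s) f_y/(0.85 f'_c b) = (10.62 − 2.38) × 60/(0.85 × 4.5 × 16.6) = 7.786 in.
c = a/β₁ = 7.786/0.825 = 9.438 in; ε'_s = 0.003(c − d')/c = 0.0021 ≥ ε_y = 0.0021, so the compression steel yields.
M_n = (A_s − A'_s) f_y (d − a/2) + A'_s f_y (d − d') = 494.4 × (28.1 − 3.893) + 142.8 × (28.1 − 2.9) = 11967.9 + 3598.6 = 15566.5 kip·in.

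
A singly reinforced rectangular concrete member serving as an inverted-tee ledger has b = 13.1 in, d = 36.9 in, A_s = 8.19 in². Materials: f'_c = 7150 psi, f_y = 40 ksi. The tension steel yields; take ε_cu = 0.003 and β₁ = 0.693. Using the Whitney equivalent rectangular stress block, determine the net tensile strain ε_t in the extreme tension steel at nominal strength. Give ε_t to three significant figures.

a = A_s f_y/(0.85 f'_c b) = 4.115 in.
β₁ = 0.693, so c = a/β₁ = 4.115/0.693 = 5.938 in.
From the linear strain diagram with ε_cu = 0.003: ε_t = 0.003 (d − c)/c = 0.003 × (36.9 − 5.938)/5.938 = 0.0156.
Since ε_t ≥ 0.005, the section is tension-controlled.

ε_t ≈ 0.0156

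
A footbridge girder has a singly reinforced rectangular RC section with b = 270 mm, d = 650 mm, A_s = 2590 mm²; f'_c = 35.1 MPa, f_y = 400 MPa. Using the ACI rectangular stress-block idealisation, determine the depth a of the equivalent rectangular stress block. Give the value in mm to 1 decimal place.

T = A_s f_y = 2590 × 400 = 1036000 N = 1036 kN.
Setting C = 0.85 f'_c a b equal to T: a = 1036000/(0.85 × 35.1 × 270) = 128.6 mm.

a ≈ 128.6 mm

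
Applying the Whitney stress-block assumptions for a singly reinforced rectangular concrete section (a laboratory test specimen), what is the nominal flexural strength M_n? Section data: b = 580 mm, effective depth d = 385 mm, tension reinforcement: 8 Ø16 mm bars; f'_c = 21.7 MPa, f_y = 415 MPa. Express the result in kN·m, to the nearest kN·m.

M_n ≈ 236 kN·m

A_s = 8 × 201 = 1608 mm².
T = A_s f_y = 1608 × 415 = 667320 N = 667.32 kN.
From C = T: a = T/(0.85 f'_c b) = 667320/(0.85 × 21.7 × 580) = 62.38 mm.
M_n = T(d − a/2) = 667.32 kN × (385 − 31.19) mm = 236.10 kN·m.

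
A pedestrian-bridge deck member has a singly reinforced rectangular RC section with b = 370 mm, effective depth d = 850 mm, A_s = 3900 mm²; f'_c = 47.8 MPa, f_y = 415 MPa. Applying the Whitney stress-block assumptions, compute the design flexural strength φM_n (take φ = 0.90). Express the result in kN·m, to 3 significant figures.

T = A_s f_y = 3900 × 415 = 1618500 N = 1618.5 kN.
From C = T: a = T/(0.85 f'_c b) = 1618500/(0.85 × 47.8 × 370) = 107.66 mm.
M_n = T(d − a/2) = 1618.5 kN × (850 − 53.83) mm = 1288.60 kN·m.
φM_n = 0.90 × 1288.60 = 1159.74 kN·m.

φM_n ≈ 1160 kN·m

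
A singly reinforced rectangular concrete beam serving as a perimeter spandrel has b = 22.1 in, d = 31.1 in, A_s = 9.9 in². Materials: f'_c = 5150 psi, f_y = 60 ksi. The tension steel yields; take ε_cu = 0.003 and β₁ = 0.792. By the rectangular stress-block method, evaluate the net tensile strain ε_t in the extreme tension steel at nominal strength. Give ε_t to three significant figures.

ε_t ≈ 0.00903

a = A_s f_y/(0.85 f'_c b) = 6.140 in.
β₁ = 0.792, so c = a/β₁ = 6.140/0.792 = 7.753 in.
From the linear strain diagram with ε_cu = 0.003: ε_t = 0.003 (d − c)/c = 0.003 × (31.1 − 7.753)/7.753 = 0.00903.
Since ε_t ≥ 0.005, the section is tension-controlled.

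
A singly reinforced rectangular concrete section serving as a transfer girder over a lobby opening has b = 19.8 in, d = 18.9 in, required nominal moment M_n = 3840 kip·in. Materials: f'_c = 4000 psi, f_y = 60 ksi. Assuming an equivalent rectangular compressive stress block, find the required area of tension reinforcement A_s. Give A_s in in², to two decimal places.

From M_n = 0.85 f'_c a b (d − a/2):
a = d − √(d² − 2M_n/(0.85 f'_c b)) = 18.9 − √(18.9² − 2 × 3840/(0.85 × 4 × 19.8)) = 3.307 in.
A_s = 0.85 f'_c a b / f_y = 0.85 × 4 × 3.307 × 19.8 / 60 = 3.710 in².

A_s ≈ 3.71 in²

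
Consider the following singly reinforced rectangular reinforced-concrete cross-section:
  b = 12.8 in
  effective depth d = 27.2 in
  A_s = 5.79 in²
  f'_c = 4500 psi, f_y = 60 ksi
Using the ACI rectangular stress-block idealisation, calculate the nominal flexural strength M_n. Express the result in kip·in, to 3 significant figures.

T = A_s f_y = 5.79 × 60 = 347.4 kips.
a = T/(0.85 f'_c b) = 347.4/(0.85 × 4.5 × 12.8) = 7.096 in.
M_n = T(d − a/2) = 347.4 × (27.2 − 3.548) = 8216.7 kip·in.

M_n ≈ 8220 kip·in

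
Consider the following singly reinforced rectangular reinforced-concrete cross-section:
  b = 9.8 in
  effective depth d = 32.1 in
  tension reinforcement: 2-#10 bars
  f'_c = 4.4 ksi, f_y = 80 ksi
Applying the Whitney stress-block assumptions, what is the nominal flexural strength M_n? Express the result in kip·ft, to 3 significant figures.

A_s = 2 × 1.27 = 2.54 in².
T = A_s f_y = 2.54 × 80 = 203.2 kips.
a = T/(0.85 f'_c b) = 203.2/(0.85 × 4.4 × 9.8) = 5.544 in.
M_n = T(d − a/2) = 203.2 × (32.1 − 2.772) = 5959.4 kip·in = 5959.4/12 = 496.62 kip·ft.

M_n ≈ 497 kip·ft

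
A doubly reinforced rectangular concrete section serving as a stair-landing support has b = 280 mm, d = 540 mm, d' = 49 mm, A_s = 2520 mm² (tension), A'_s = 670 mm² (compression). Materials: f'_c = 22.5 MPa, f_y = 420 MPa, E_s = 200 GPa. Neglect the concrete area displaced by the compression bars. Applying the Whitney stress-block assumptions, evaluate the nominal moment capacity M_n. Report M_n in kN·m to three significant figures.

Assume both tension and compression steel yield.
Net tension couple steel: A_s − A'_s = 1850 mm².
a = (A_s − A'_s) f_y / (0.85 f'_c b) = 777000/(0.85 × 22.5 × 280) = 145.10 mm.
c = a/β₁ = 145.10/0.85 = 170.71 mm; ε'_s = 0.003(c − d')/c = 0.0021 ≥ f_y/E_s = 0.0021, so compression steel does yield.
M_n = (A_s − A'_s) f_y (d − a/2) + A'_s f_y (d − d') = [777000 × (540 − 72.55) + 281400 × (540 − 49)] × 10⁻⁶ = 363.21 + 138.17 = 501.38 kN·m.

M_n ≈ 501 kN·m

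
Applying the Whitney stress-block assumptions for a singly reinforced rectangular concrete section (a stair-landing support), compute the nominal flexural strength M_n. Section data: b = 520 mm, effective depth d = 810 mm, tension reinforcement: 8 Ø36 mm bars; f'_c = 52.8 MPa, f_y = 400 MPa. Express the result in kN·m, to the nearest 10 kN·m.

A_s = 8 × 1018 = 8144 mm².
T = A_s f_y = 8144 × 400 = 3257600 N = 3257.6 kN.
From C = T: a = T/(0.85 f'_c b) = 3257600/(0.85 × 52.8 × 520) = 139.59 mm.
M_n = T(d − a/2) = 3257.6 kN × (810 − 69.795) mm = 2411.29 kN·m.

M_n ≈ 2410 kN·m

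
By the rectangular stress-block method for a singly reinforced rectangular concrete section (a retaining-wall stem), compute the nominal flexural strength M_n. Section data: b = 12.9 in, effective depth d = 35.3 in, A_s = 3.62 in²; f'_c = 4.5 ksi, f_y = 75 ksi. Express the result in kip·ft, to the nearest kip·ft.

T = A_s f_y = 3.62 × 75 = 271.5 kips.
a = T/(0.85 f'_c b) = 271.5/(0.85 × 4.5 × 12.9) = 5.502 in.
M_n = T(d − a/2) = 271.5 × (35.3 − 2.751) = 8837.1 kip·in = 8837.1/12 = 736.43 kip·ft.

M_n ≈ 736 kip·ft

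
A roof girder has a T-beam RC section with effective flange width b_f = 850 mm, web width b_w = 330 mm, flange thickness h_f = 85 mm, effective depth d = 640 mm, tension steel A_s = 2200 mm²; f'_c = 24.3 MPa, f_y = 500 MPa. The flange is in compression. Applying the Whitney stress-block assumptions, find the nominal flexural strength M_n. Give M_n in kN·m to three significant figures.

M_n ≈ 670 kN·m

Tension: T = A_s f_y = 2200 × 500 = 1100000 N.
Try a within the flange: a = T/(0.85 f'_c b_f) = 1100000/(0.85 × 24.3 × 850) = 62.65 mm.
Since a = 62.65 ≤ h_f = 85 mm, the stress block lies entirely in the flange; analyse as a rectangular beam of width b_f.
M_n = T(d − a/2) = 1100000 × (640 − 31.325) = 669.54 × 10⁶ N·mm.
M_n = 669.54 kN·m.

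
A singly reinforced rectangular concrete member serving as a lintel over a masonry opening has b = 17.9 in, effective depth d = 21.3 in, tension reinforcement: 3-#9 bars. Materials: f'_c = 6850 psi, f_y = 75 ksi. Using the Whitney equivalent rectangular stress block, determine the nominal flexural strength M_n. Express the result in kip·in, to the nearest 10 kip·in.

M_n ≈ 4550 kip·in

A_s = 3 × 1 = 3 in².
T = A_s f_y = 3 × 75 = 225 kips.
a = T/(0.85 f'_c b) = 225/(0.85 × 6.85 × 17.9) = 2.159 in.
M_n = T(d − a/2) = 225 × (21.3 − 1.0795) = 4549.6 kip·in.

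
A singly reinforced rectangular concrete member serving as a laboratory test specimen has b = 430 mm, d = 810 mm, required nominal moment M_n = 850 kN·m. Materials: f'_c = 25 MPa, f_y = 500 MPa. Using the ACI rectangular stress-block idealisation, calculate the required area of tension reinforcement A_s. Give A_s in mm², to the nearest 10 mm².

A_s ≈ 2270 mm²

With M_n = 0.85 f'_c a b (d − a/2), solve the quadratic for a:
a = d − √(d² − 2M_n/(0.85 f'_c b)) = 810 − √(810² − 2 × 850×10⁶/(0.85 × 25 × 430)) = 124.40 mm.
A_s = 0.85 f'_c a b / f_y = 0.85 × 25 × 124.40 × 430 / 500 = 2273.4 mm².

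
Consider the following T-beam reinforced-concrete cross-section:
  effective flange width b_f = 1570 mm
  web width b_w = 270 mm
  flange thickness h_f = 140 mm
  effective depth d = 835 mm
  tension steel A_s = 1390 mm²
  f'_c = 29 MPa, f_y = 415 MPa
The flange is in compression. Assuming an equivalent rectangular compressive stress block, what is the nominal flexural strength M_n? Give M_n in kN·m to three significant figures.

Tension: T = A_s f_y = 1390 × 415 = 576850 N.
Try a within the flange: a = T/(0.85 f'_c b_f) = 576850/(0.85 × 29 × 1570) = 14.91 mm.
Since a = 14.91 ≤ h_f = 140 mm, the stress block lies entirely in the flange; analyse as a rectangular beam of width b_f.
M_n = T(d − a/2) = 576850 × (835 − 7.455) = 477.37 × 10⁶ N·mm.
M_n = 477.37 kN·m.

M_n ≈ 477 kN·m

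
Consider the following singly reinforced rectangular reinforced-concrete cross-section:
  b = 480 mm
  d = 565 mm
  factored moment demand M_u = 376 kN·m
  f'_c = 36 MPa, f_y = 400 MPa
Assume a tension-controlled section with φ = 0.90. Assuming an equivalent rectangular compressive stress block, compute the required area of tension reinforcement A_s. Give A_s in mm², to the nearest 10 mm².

A_s ≈ 1940 mm²

M_n = M_u/φ = 376/0.90 = 417.778 kN·m.
With M_n = 0.85 f'_c a b (d − a/2), solve the quadratic for a:
a = d − √(d² − 2M_n/(0.85 f'_c b)) = 565 − √(565² − 2 × 417.778×10⁶/(0.85 × 36 × 480)) = 52.81 mm.
A_s = 0.85 f'_c a b / f_y = 0.85 × 36 × 52.81 × 480 / 400 = 1939.2 mm².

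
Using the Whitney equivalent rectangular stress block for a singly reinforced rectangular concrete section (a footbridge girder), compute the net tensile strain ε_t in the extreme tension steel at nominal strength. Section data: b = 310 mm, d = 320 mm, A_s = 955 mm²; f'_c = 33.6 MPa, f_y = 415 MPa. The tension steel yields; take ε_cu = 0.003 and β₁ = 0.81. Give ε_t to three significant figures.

a = A_s f_y/(0.85 f'_c b) = 44.76 mm.
β₁ = 0.81, so c = a/β₁ = 44.76/0.81 = 55.26 mm.
From the linear strain diagram with ε_cu = 0.003: ε_t = 0.003 (d − c)/c = 0.003 × (320 − 55.26)/55.26 = 0.0144.
Since ε_t ≥ 0.005, the section is tension-controlled.

ε_t ≈ 0.0144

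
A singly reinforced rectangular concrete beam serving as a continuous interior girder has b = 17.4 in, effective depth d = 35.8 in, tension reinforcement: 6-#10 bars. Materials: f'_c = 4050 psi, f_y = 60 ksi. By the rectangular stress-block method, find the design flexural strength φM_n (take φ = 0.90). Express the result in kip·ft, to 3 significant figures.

A_s = 6 × 1.27 = 7.62 in².
T = A_s f_y = 7.62 × 60 = 457.2 kips.
a = T/(0.85 f'_c b) = 457.2/(0.85 × 4.05 × 17.4) = 7.633 in.
M_n = T(d − a/2) = 457.2 × (35.8 − 3.8165) = 14622.9 kip·in = 14622.9/12 = 1218.58 kip·ft.
φM_n = 0.90 × 1218.58 = 1096.72 kip·ft.

φM_n ≈ 1100 kip·ft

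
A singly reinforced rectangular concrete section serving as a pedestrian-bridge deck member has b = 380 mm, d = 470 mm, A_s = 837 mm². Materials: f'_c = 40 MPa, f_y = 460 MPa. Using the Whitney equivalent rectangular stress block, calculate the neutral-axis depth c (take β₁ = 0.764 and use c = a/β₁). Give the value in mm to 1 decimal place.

T = A_s f_y = 837 × 460 = 385020 N = 385.02 kN.
Setting C = 0.85 f'_c a b equal to T: a = 385020/(0.85 × 40 × 380) = 29.800 mm.
With β₁ = 0.764, c = a/β₁ = 29.800/0.764 = 39.0 mm.

c ≈ 39.0 mm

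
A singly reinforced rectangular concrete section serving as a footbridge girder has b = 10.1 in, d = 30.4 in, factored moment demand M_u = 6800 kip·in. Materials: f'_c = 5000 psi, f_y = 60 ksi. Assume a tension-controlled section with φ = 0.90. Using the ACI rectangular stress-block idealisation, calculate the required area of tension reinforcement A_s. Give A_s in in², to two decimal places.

A_s ≈ 4.64 in²

M_n = M_u/φ = 6800/0.90 = 7555.56 kip·in.
From M_n = 0.85 f'_c a b (d − a/2):
a = d − √(d² − 2M_n/(0.85 f'_c b)) = 30.4 − √(30.4² − 2 × 7555.56/(0.85 × 5 × 10.1)) = 6.481 in.
A_s = 0.85 f'_c a b / f_y = 0.85 × 5 × 6.481 × 10.1 / 60 = 4.637 in².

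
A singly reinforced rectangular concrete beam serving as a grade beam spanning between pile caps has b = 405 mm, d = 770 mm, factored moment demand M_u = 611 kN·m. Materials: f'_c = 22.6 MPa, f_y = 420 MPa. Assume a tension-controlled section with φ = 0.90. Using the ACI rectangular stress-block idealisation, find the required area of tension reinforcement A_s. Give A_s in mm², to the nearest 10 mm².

A_s ≈ 2280 mm²

M_n = M_u/φ = 611/0.90 = 678.889 kN·m.
With M_n = 0.85 f'_c a b (d − a/2), solve the quadratic for a:
a = d − √(d² − 2M_n/(0.85 f'_c b)) = 770 − √(770² − 2 × 678.889×10⁶/(0.85 × 22.6 × 405)) = 123.18 mm.
A_s = 0.85 f'_c a b / f_y = 0.85 × 22.6 × 123.18 × 405 / 420 = 2281.8 mm².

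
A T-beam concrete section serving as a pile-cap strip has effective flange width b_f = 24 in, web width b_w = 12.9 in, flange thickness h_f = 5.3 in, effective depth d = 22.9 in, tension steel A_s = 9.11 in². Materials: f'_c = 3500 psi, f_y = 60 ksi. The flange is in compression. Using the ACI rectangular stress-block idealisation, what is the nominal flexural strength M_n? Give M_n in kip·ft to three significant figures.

M_n ≈ 855 kip·ft

Tension: T = A_s f_y = 9.11 × 60 = 546.6 kips.
Try a within the flange: a = T/(0.85 f'_c b_f) = 546.6/(0.85 × 3.5 × 24) = 7.655 in.
a = 7.655 > h_f = 5.3 in: the block extends into the web. Split into flange-overhang and web parts.
C_f = 0.85 f'_c (b_f − b_w) h_f = 0.85 × 3.5 × (24 − 12.9) × 5.3 = 175.0 kips.
Remaining web compression depth: a_w = (T − C_f)/(0.85 f'_c b_w) = (546.6 − 175.0)/(0.85 × 3.5 × 12.9) = 9.683 in.
M_n = C_f(d − h_f/2) + (T − C_f)(d − a_w/2) = 175.0 × (22.9 − 2.65) + 371.6 × (22.9 − 4.8415) = 3543.8 + 6710.5 = 10254.3 kip·in.
M_n = 10254.3/12 = 854.53 kip·ft.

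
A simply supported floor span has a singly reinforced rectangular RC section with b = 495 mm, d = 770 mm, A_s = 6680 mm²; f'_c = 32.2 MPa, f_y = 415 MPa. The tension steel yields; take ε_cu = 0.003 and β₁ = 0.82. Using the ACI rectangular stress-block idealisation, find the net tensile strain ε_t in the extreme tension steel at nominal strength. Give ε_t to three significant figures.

ε_t ≈ 0.00626

a = A_s f_y/(0.85 f'_c b) = 204.62 mm.
β₁ = 0.82, so c = a/β₁ = 204.62/0.82 = 249.54 mm.
From the linear strain diagram with ε_cu = 0.003: ε_t = 0.003 (d − c)/c = 0.003 × (770 − 249.54)/249.54 = 0.00626.
Since ε_t ≥ 0.005, the section is tension-controlled.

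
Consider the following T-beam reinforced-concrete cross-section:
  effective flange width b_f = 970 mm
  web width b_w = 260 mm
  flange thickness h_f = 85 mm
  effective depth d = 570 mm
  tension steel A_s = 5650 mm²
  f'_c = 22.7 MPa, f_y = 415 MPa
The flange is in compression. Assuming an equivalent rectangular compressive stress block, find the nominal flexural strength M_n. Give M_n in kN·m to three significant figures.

M_n ≈ 1150 kN·m

Tension: T = A_s f_y = 5650 × 415 = 2344750 N.
Try a within the flange: a = T/(0.85 f'_c b_f) = 2344750/(0.85 × 22.7 × 970) = 125.28 mm.
a = 125.28 > h_f = 85 mm: the block extends into the web. Split into flange-overhang and web parts.
C_f = 0.85 f'_c (b_f − b_w) h_f = 0.85 × 22.7 × (970 − 260) × 85 = 1164453 N.
Remaining web compression depth: a_w = (T − C_f)/(0.85 f'_c b_w) = (2344750 − 1164453)/(0.85 × 22.7 × 260) = 235.27 mm.
M_n = C_f(d − h_f/2) + (T − C_f)(d − a_w/2) = 1164453 × (570 − 42.5) + 1180297 × (570 − 117.635) = 614.25 + 533.93 = 1148.18 × 10⁶ N·mm.
M_n = 1148.18 kN·m.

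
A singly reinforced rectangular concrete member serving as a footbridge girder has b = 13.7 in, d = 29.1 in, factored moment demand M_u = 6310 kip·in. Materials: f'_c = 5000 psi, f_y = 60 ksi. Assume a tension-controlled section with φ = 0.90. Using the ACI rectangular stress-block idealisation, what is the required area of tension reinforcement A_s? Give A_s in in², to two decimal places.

M_n = M_u/φ = 6310/0.90 = 7011.11 kip·in.
From M_n = 0.85 f'_c a b (d − a/2):
a = d − √(d² − 2M_n/(0.85 f'_c b)) = 29.1 − √(29.1² − 2 × 7011.11/(0.85 × 5 × 13.7)) = 4.483 in.
A_s = 0.85 f'_c a b / f_y = 0.85 × 5 × 4.483 × 13.7 / 60 = 4.350 in².

A_s ≈ 4.35 in²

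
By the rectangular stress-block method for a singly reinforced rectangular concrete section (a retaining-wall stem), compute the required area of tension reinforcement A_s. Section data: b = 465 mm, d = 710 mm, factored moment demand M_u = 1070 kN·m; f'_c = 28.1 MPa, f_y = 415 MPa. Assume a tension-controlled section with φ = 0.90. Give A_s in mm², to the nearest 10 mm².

A_s ≈ 4590 mm²

M_n = M_u/φ = 1070/0.90 = 1188.89 kN·m.
With M_n = 0.85 f'_c a b (d − a/2), solve the quadratic for a:
a = d − √(d² − 2M_n/(0.85 f'_c b)) = 710 − √(710² − 2 × 1188.89×10⁶/(0.85 × 28.1 × 465)) = 171.47 mm.
A_s = 0.85 f'_c a b / f_y = 0.85 × 28.1 × 171.47 × 465 / 415 = 4589.0 mm².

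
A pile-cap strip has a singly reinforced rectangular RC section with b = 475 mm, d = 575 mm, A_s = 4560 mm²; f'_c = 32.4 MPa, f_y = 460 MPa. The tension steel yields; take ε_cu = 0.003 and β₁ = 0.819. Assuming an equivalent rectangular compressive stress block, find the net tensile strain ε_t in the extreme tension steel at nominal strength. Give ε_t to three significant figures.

ε_t ≈ 0.00581

a = A_s f_y/(0.85 f'_c b) = 160.35 mm.
β₁ = 0.819, so c = a/β₁ = 160.35/0.819 = 195.79 mm.
From the linear strain diagram with ε_cu = 0.003: ε_t = 0.003 (d − c)/c = 0.003 × (575 − 195.79)/195.79 = 0.00581.
Since ε_t ≥ 0.005, the section is tension-controlled.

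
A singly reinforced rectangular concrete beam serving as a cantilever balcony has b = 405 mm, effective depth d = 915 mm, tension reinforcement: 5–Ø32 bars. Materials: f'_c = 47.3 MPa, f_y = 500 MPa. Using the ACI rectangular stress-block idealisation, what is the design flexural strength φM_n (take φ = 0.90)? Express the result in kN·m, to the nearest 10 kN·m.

φM_n ≈ 1540 kN·m

A_s = 5 × 804 = 4020 mm².
T = A_s f_y = 4020 × 500 = 2010000 N = 2010 kN.
From C = T: a = T/(0.85 f'_c b) = 2010000/(0.85 × 47.3 × 405) = 123.44 mm.
M_n = T(d − a/2) = 2010 kN × (915 − 61.72) mm = 1715.09 kN·m.
φM_n = 0.90 × 1715.09 = 1543.58 kN·m.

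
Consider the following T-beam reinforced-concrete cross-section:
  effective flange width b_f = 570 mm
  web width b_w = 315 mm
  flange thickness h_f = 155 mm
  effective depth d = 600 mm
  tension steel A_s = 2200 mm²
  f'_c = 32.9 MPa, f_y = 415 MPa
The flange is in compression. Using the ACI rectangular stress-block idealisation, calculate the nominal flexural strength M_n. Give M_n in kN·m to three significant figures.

Tension: T = A_s f_y = 2200 × 415 = 913000 N.
Try a within the flange: a = T/(0.85 f'_c b_f) = 913000/(0.85 × 32.9 × 570) = 57.28 mm.
Since a = 57.28 ≤ h_f = 155 mm, the stress block lies entirely in the flange; analyse as a rectangular beam of width b_f.
M_n = T(d − a/2) = 913000 × (600 − 28.64) = 521.65 × 10⁶ N·mm.
M_n = 521.65 kN·m.

M_n ≈ 522 kN·m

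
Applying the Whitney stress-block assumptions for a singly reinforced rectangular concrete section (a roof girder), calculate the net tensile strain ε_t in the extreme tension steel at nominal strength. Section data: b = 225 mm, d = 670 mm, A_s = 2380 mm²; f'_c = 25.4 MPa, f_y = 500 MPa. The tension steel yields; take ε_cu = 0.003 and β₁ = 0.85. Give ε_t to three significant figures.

ε_t ≈ 0.00397

a = A_s f_y/(0.85 f'_c b) = 244.97 mm.
β₁ = 0.85, so c = a/β₁ = 244.97/0.85 = 288.20 mm.
From the linear strain diagram with ε_cu = 0.003: ε_t = 0.003 (d − c)/c = 0.003 × (670 − 288.20)/288.20 = 0.00397.
ε_t < 0.004 — the section is over-reinforced for flexure under ACI limits.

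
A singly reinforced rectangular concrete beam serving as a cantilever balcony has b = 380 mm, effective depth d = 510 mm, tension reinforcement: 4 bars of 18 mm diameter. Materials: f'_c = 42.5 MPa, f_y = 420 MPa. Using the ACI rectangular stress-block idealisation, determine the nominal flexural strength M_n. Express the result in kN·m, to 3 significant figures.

M_n ≈ 211 kN·m

A_s = 4 × 254 = 1016 mm².
T = A_s f_y = 1016 × 420 = 426720 N = 426.72 kN.
From C = T: a = T/(0.85 f'_c b) = 426720/(0.85 × 42.5 × 380) = 31.09 mm.
M_n = T(d − a/2) = 426.72 kN × (510 − 15.545) mm = 210.99 kN·m.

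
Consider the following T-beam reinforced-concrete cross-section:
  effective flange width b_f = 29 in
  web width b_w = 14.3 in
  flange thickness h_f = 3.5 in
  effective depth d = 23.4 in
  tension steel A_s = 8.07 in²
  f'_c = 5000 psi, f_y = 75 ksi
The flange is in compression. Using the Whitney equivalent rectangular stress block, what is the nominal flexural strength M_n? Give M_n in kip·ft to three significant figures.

M_n ≈ 1050 kip·ft

Tension: T = A_s f_y = 8.07 × 75 = 605.25 kips.
Try a within the flange: a = T/(0.85 f'_c b_f) = 605.25/(0.85 × 5 × 29) = 4.911 in.
a = 4.911 > h_f = 3.5 in: the block extends into the web. Split into flange-overhang and web parts.
C_f = 0.85 f'_c (b_f − b_w) h_f = 0.85 × 5 × (29 − 14.3) × 3.5 = 218.7 kips.
Remaining web compression depth: a_w = (T − C_f)/(0.85 f'_c b_w) = (605.25 − 218.7)/(0.85 × 5 × 14.3) = 6.360 in.
M_n = C_f(d − h_f/2) + (T − C_f)(d − a_w/2) = 218.7 × (23.4 − 1.75) + 386.55 × (23.4 − 3.18) = 4734.9 + 7816.0 = 12550.9 kip·in.
M_n = 12550.9/12 = 1045.91 kip·ft.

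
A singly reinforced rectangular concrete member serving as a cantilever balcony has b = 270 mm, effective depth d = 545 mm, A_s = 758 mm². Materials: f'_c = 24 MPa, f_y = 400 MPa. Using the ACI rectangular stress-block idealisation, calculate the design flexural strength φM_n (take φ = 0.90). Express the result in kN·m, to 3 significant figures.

φM_n ≈ 141 kN·m

T = A_s f_y = 758 × 400 = 303200 N = 303.2 kN.
From C = T: a = T/(0.85 f'_c b) = 303200/(0.85 × 24 × 270) = 55.05 mm.
M_n = T(d − a/2) = 303.2 kN × (545 − 27.525) mm = 156.90 kN·m.
φM_n = 0.90 × 156.90 = 141.21 kN·m.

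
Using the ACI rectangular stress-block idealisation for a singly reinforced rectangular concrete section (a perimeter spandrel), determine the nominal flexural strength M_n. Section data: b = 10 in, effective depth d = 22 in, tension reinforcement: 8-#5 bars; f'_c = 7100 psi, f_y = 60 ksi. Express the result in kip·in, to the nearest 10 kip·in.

A_s = 8 × 0.31 = 2.48 in².
T = A_s f_y = 2.48 × 60 = 148.8 kips.
a = T/(0.85 f'_c b) = 148.8/(0.85 × 7.1 × 10) = 2.466 in.
M_n = T(d − a/2) = 148.8 × (22 − 1.233) = 3090.1 kip·in.

M_n ≈ 3090 kip·in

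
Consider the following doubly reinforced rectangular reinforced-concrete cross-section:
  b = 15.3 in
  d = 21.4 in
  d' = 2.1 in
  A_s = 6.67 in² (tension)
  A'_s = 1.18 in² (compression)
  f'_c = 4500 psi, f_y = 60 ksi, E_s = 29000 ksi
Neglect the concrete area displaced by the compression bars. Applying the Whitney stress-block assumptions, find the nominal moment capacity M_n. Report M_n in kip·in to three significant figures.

Assume both steels yield.
a = (A_s − A'_s) f_y/(0.85 f'_c b) = (6.67 − 1.18) × 60/(0.85 × 4.5 × 15.3) = 5.629 in.
c = a/β₁ = 5.629/0.825 = 6.823 in; ε'_s = 0.003(c − d')/c = 0.0021 ≥ ε_y = 0.0021, so the compression steel yields.
M_n = (A_s − A'_s) f_y (d − a/2) + A'_s f_y (d − d') = 329.4 × (21.4 − 2.8145) + 70.8 × (21.4 − 2.1) = 6122.1 + 1366.4 = 7488.5 kip·in.

M_n ≈ 7490 kip·in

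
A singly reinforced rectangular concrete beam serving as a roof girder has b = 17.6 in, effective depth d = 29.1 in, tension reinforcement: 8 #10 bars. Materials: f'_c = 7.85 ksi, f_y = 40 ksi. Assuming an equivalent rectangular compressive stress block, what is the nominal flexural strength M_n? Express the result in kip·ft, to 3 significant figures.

A_s = 8 × 1.27 = 10.16 in².
T = A_s f_y = 10.16 × 40 = 406.4 kips.
a = T/(0.85 f'_c b) = 406.4/(0.85 × 7.85 × 17.6) = 3.461 in.
M_n = T(d − a/2) = 406.4 × (29.1 − 1.7305) = 11123.0 kip·in = 11123.0/12 = 926.92 kip·ft.

M_n ≈ 927 kip·ft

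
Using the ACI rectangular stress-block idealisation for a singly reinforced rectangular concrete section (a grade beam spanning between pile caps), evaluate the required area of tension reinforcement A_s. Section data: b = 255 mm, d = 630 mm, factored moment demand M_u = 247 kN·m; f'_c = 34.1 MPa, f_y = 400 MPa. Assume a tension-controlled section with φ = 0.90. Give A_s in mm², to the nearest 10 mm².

A_s ≈ 1150 mm²

M_n = M_u/φ = 247/0.90 = 274.444 kN·m.
With M_n = 0.85 f'_c a b (d − a/2), solve the quadratic for a:
a = d − √(d² − 2M_n/(0.85 f'_c b)) = 630 − √(630² − 2 × 274.444×10⁶/(0.85 × 34.1 × 255)) = 61.99 mm.
A_s = 0.85 f'_c a b / f_y = 0.85 × 34.1 × 61.99 × 255 / 400 = 1145.4 mm².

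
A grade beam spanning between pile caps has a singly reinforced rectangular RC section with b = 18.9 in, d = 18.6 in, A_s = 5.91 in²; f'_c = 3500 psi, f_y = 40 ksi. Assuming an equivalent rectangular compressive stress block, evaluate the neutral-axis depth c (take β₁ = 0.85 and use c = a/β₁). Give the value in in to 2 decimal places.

T = A_s f_y = 5.91 × 40 = 236.4 kips.
a = T/(0.85 f'_c b) = 236.4/(0.85 × 3.5 × 18.9) = 4.2043 in.
With β₁ = 0.85, c = a/β₁ = 4.2043/0.85 = 4.95 in.

c ≈ 4.95 in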